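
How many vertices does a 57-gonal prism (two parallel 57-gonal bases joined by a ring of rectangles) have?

114

A prism on an n-gon has two n-gon bases and n rectangular sides: V = 2·57 = 114, E = 3·57 = 171, F = 57 + 2 = 59.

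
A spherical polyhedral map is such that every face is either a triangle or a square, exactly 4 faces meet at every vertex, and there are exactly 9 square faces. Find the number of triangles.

8

Let x be the number of triangles; then F = 9 + x.
Edge–face incidences: 2E = 4·9 + 3·x = 36 + 3x.
Every vertex has degree 4, so 4V = 2E.
Euler: V − E + F = 2 ⇒ (2E)/4 − E + (9 + x) = 2.
Multiply by 8: 2·(2E) − 4·(2E) + 8·(9 + x) = 16, i.e. 72 + 8x − 2·(36 + 3x) = 16.
Collecting terms: 2x = 16, so x = 8.
Then 2E = 36 + 3·8 = 60, so E = 30, V = 2E/4 = 15, F = 9 + 8 = 17.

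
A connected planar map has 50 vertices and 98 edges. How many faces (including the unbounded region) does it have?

50

Euler's formula for a connected plane graph: V − E + F = 2, so F = 2 − 50 + 98 = 50.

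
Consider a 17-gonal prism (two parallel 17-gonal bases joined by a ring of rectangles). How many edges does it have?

51

A prism on an n-gon has two n-gon bases and n rectangular sides: V = 2·17 = 34, E = 3·17 = 51, F = 17 + 2 = 19.
Check: V − E + F = 34 − 51 + 19 = 2.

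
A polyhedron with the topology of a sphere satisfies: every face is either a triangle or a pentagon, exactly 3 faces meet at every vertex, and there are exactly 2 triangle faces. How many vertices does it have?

12

Let x be the number of pentagons; then F = 2 + x.
Edge–face incidences: 2E = 3·2 + 5·x = 6 + 5x.
Every vertex has degree 3, so 3V = 2E.
Euler: V − E + F = 2 ⇒ (2E)/3 − E + (2 + x) = 2.
Multiply by 6: 2·(2E) − 3·(2E) + 6·(2 + x) = 12, i.e. 12 + 6x − (6 + 5x) = 12.
Collecting terms: x + 6 = 12, so x = 6.
Then 2E = 6 + 5·6 = 36, so E = 18, V = 2E/3 = 12, F = 2 + 6 = 8.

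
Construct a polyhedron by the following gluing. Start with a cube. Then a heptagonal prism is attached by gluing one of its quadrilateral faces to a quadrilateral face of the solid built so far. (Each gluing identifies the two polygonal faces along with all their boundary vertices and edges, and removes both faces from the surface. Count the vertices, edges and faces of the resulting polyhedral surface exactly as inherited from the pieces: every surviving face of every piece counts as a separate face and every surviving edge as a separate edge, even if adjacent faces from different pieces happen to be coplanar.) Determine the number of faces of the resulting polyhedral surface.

13

A cube: V=8, E=12, F=6.
Attach a heptagonal prism (V=14, E=21, F=9) along a 4-gon: merge 4 vertices and 4 edges, delete both glued faces → V=18, E=29, F=13.
Check: V − E + F = 18 − 29 + 13 = 2.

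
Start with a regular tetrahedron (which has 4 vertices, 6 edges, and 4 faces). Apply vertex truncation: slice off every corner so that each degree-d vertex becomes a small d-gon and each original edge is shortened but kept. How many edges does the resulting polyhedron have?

Truncation replaces each original edge-end by a new vertex, so V′ = 2E = 12.
Each original edge survives, and each old vertex of degree d contributes d new edges; summing degrees gives Σd = 2E, so E′ = E + 2E = 3E = 18.
Each original face survives and each original vertex becomes one new face: F′ = F + V = 8.

18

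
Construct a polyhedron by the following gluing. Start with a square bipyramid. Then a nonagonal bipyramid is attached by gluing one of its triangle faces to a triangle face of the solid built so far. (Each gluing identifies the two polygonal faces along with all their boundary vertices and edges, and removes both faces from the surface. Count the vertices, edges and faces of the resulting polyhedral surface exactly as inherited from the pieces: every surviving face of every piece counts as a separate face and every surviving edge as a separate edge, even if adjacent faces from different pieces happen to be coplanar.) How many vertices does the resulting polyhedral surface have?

14

A square bipyramid: V=6, E=12, F=8.
Attach a nonagonal bipyramid (V=11, E=27, F=18) along a 3-gon: merge 3 vertices and 3 edges, delete both glued faces → V=14, E=36, F=24.
Check: V − E + F = 14 − 36 + 24 = 2.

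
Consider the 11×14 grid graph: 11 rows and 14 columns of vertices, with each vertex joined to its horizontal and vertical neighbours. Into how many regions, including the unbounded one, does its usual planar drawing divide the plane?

131

The grid has V = 11·14 = 154 vertices and E = 11·13 + 14·10 = 283 edges.
F = 2 − V + E = 2 − 154 + 283 = 131.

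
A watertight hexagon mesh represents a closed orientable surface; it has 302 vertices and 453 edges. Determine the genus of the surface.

1

Every face is a hexagon and each edge borders two faces, so 6F = 2·453, giving F = 151.
χ = V − E + F = 302 − 453 + 151 = 0.
For a closed orientable surface χ = 2 − 2g, so g = (2 − (0))/2 = 1.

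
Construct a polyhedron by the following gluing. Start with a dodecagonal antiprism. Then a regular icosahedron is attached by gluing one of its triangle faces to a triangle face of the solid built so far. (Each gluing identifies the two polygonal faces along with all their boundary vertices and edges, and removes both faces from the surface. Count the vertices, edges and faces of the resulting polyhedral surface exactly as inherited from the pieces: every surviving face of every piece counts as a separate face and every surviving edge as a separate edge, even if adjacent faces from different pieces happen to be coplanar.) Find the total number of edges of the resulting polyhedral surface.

A dodecagonal antiprism: V=24, E=48, F=26.
Attach a regular icosahedron (V=12, E=30, F=20) along a 3-gon: merge 3 vertices and 3 edges, delete both glued faces → V=33, E=75, F=44.
Check: V − E + F = 33 − 75 + 44 = 2.

75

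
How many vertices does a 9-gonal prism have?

A prism on an n-gon has two n-gon bases and n rectangular sides: V = 2·9 = 18, E = 3·9 = 27, F = 9 + 2 = 11.

18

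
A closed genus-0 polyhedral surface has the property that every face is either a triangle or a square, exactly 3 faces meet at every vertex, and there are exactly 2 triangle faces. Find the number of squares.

Let x be the number of squares; then F = 2 + x.
Edge–face incidences: 2E = 3·2 + 4·x = 6 + 4x.
Every vertex has degree 3, so 3V = 2E.
Euler: V − E + F = 2 ⇒ (2E)/3 − E + (2 + x) = 2.
Multiply by 6: 2·(2E) − 3·(2E) + 6·(2 + x) = 12, i.e. 12 + 6x − (6 + 4x) = 12.
Collecting terms: 2x + 6 = 12, so 2x = 6, so x = 3.
Then 2E = 6 + 4·3 = 18, so E = 9, V = 2E/3 = 6, F = 2 + 3 = 5.

3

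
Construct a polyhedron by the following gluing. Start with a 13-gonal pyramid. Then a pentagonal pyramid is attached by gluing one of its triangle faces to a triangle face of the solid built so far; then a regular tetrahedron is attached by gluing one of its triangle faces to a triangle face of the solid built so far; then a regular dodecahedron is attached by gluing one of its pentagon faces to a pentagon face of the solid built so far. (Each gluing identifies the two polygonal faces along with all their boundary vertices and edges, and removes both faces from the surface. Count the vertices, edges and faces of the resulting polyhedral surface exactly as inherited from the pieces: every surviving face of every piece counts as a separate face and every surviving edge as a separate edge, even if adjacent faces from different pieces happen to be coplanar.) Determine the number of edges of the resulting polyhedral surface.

A 13-gonal pyramid: V=14, E=26, F=14.
Attach a pentagonal pyramid (V=6, E=10, F=6) along a 3-gon: merge 3 vertices and 3 edges, delete both glued faces → V=17, E=33, F=18.
Attach a regular tetrahedron (V=4, E=6, F=4) along a 3-gon: merge 3 vertices and 3 edges, delete both glued faces → V=18, E=36, F=20.
Attach a regular dodecahedron (V=20, E=30, F=12) along a 5-gon: merge 5 vertices and 5 edges, delete both glued faces → V=33, E=61, F=30.
Check: V − E + F = 33 − 61 + 30 = 2.

61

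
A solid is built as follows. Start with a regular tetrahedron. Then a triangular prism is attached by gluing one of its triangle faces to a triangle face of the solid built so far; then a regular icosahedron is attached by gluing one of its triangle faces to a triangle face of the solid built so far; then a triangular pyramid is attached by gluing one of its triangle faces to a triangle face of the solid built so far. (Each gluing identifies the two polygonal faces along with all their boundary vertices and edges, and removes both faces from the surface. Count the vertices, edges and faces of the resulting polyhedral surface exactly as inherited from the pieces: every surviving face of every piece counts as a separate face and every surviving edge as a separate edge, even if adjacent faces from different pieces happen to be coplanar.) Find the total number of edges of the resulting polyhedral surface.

A regular tetrahedron: V=4, E=6, F=4.
Attach a triangular prism (V=6, E=9, F=5) along a 3-gon: merge 3 vertices and 3 edges, delete both glued faces → V=7, E=12, F=7.
Attach a regular icosahedron (V=12, E=30, F=20) along a 3-gon: merge 3 vertices and 3 edges, delete both glued faces → V=16, E=39, F=25.
Attach a triangular pyramid (V=4, E=6, F=4) along a 3-gon: merge 3 vertices and 3 edges, delete both glued faces → V=17, E=42, F=27.
Check: V − E + F = 17 − 42 + 27 = 2.

42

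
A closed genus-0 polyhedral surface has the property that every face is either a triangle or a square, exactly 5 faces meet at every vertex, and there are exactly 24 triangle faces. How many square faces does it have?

2

Let x be the number of squares; then F = 24 + x.
Edge–face incidences: 2E = 3·24 + 4·x = 72 + 4x.
Every vertex has degree 5, so 5V = 2E.
Euler: V − E + F = 2 ⇒ (2E)/5 − E + (24 + x) = 2.
Multiply by 10: 2·(2E) − 5·(2E) + 10·(24 + x) = 20, i.e. 240 + 10x − 3·(72 + 4x) = 20.
Collecting terms: −2x + 24 = 20, so −2x = −4, so x = 2.
Then 2E = 72 + 4·2 = 80, so E = 40, V = 2E/5 = 16, F = 24 + 2 = 26.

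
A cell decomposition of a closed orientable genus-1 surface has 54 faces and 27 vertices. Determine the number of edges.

81

For a closed orientable surface of genus 1, χ = 2 − 2·1 = 0.
E = V + F − (0) = 27 + 54 − (0) = 81.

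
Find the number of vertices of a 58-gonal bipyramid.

60

A bipyramid over an n-gon has 2n triangular faces and n + 2 vertices: V = 58 + 2 = 60, E = 3·58 = 174, F = 2·58 = 116.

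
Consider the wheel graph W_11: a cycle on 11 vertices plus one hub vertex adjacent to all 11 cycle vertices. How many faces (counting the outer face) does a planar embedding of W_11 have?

12

W_11 has V = 11 + 1 = 12 vertices and E = 2·11 = 22 edges.
By Euler's formula F = 2 − V + E = 2 − 12 + 22 = 12.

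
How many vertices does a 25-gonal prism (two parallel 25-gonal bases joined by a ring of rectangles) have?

A prism on an n-gon has two n-gon bases and n rectangular sides: V = 2·25 = 50, E = 3·25 = 75, F = 25 + 2 = 27.
Check: V − E + F = 50 − 75 + 27 = 2.

50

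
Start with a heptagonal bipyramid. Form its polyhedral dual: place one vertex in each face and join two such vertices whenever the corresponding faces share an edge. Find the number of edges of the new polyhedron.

21

The base solid has V = 9, E = 21, F = 14.
The dual swaps V and F and preserves E: V′ = F = 14, E′ = E = 21, F′ = V = 9.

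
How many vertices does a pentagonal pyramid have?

A pyramid on an n-gon base has one n-gon and n triangles: V = 5 + 1 = 6, E = 2·5 = 10, F = 5 + 1 = 6.

6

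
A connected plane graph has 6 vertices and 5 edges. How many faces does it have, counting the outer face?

1

Euler's formula for a connected plane graph: V − E + F = 2, so F = 2 − 6 + 5 = 1.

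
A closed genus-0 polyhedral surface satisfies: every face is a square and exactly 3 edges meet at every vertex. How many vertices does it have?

8

Each face has 4 edges and each edge borders two faces, so 2E = 4F.
Each vertex has degree 3, so 3V = 2E and hence V = 4F/3.
Euler: V − E + F = 2 ⇒ (4F/3) − (4F/2) + F = 2.
Multiply by 6: (8 − 12 + 6)F = 12, i.e. 2F = 12.
So F = 6, E = 4·6/2 = 12, V = 4·6/3 = 8.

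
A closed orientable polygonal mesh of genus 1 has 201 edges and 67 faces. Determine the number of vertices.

For a closed orientable surface of genus 1, χ = 2 − 2·1 = 0.
V = 0 + E − F = 0 + 201 − 67 = 134.

134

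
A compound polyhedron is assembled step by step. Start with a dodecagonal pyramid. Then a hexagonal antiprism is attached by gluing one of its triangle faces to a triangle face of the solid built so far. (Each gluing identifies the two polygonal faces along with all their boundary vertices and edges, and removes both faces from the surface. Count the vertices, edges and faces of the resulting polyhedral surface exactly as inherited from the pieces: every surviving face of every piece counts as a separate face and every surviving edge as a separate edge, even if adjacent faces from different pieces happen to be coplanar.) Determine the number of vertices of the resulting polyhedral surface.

A dodecagonal pyramid: V=13, E=24, F=13.
Attach a hexagonal antiprism (V=12, E=24, F=14) along a 3-gon: merge 3 vertices and 3 edges, delete both glued faces → V=22, E=45, F=25.
Check: V − E + F = 22 − 45 + 25 = 2.

22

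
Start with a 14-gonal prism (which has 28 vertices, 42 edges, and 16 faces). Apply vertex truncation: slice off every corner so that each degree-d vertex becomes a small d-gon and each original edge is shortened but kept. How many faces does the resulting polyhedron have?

Truncation replaces each original edge-end by a new vertex, so V′ = 2E = 84.
Each original edge survives, and each old vertex of degree d contributes d new edges; summing degrees gives Σd = 2E, so E′ = E + 2E = 3E = 126.
Each original face survives and each original vertex becomes one new face: F′ = F + V = 44.

44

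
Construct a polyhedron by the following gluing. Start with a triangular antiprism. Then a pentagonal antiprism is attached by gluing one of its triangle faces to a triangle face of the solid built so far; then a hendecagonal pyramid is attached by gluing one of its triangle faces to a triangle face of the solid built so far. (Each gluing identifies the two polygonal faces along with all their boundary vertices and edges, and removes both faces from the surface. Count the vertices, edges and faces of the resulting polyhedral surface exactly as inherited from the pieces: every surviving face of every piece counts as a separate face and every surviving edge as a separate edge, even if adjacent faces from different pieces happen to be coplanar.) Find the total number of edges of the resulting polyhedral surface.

48

A triangular antiprism: V=6, E=12, F=8.
Attach a pentagonal antiprism (V=10, E=20, F=12) along a 3-gon: merge 3 vertices and 3 edges, delete both glued faces → V=13, E=29, F=18.
Attach a hendecagonal pyramid (V=12, E=22, F=12) along a 3-gon: merge 3 vertices and 3 edges, delete both glued faces → V=22, E=48, F=28.
Check: V − E + F = 22 − 48 + 28 = 2.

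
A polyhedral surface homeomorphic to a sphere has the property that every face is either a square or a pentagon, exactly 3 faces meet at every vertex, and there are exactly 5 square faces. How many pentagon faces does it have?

2

Let x be the number of pentagons; then F = 5 + x.
Edge–face incidences: 2E = 4·5 + 5·x = 20 + 5x.
Every vertex has degree 3, so 3V = 2E.
Euler: V − E + F = 2 ⇒ (2E)/3 − E + (5 + x) = 2.
Multiply by 6: 2·(2E) − 3·(2E) + 6·(5 + x) = 12, i.e. 30 + 6x − (20 + 5x) = 12.
Collecting terms: x + 10 = 12, so x = 2.
Then 2E = 20 + 5·2 = 30, so E = 15, V = 2E/3 = 10, F = 5 + 2 = 7.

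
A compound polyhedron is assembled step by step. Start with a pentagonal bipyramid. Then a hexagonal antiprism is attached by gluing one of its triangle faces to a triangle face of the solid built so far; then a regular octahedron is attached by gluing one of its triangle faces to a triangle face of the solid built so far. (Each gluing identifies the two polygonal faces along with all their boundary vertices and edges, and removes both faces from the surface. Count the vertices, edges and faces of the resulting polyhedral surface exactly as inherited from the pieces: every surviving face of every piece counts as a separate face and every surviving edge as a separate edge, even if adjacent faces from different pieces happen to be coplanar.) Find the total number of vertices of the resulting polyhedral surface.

19

A pentagonal bipyramid: V=7, E=15, F=10.
Attach a hexagonal antiprism (V=12, E=24, F=14) along a 3-gon: merge 3 vertices and 3 edges, delete both glued faces → V=16, E=36, F=22.
Attach a regular octahedron (V=6, E=12, F=8) along a 3-gon: merge 3 vertices and 3 edges, delete both glued faces → V=19, E=45, F=28.
Check: V − E + F = 19 − 45 + 28 = 2.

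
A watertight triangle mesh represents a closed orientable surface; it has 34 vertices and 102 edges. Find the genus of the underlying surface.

Every face is a triangle and each edge borders two faces, so 3F = 2·102, giving F = 68.
χ = V − E + F = 34 − 102 + 68 = 0.
For a closed orientable surface χ = 2 − 2g, so g = (2 − (0))/2 = 1.

1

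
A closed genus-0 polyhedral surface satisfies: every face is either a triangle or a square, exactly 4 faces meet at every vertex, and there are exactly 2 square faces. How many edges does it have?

16

Let x be the number of triangles; then F = 2 + x.
Edge–face incidences: 2E = 4·2 + 3·x = 8 + 3x.
Every vertex has degree 4, so 4V = 2E.
Euler: V − E + F = 2 ⇒ (2E)/4 − E + (2 + x) = 2.
Multiply by 8: 2·(2E) − 4·(2E) + 8·(2 + x) = 16, i.e. 16 + 8x − 2·(8 + 3x) = 16.
Collecting terms: 2x = 16, so x = 8.
Then 2E = 8 + 3·8 = 32, so E = 16, V = 2E/4 = 8, F = 2 + 8 = 10.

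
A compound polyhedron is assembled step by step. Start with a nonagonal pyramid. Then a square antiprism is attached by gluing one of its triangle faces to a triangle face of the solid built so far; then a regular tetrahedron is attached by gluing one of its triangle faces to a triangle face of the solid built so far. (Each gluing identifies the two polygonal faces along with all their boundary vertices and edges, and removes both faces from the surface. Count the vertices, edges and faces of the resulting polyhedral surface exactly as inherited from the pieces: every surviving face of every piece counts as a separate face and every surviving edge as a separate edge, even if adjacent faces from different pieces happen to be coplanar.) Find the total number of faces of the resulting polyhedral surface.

A nonagonal pyramid: V=10, E=18, F=10.
Attach a square antiprism (V=8, E=16, F=10) along a 3-gon: merge 3 vertices and 3 edges, delete both glued faces → V=15, E=31, F=18.
Attach a regular tetrahedron (V=4, E=6, F=4) along a 3-gon: merge 3 vertices and 3 edges, delete both glued faces → V=16, E=34, F=20.
Check: V − E + F = 16 − 34 + 20 = 2.

20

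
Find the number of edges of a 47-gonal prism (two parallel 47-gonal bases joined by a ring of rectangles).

A prism on an n-gon has two n-gon bases and n rectangular sides: V = 2·47 = 94, E = 3·47 = 141, F = 47 + 2 = 49.

141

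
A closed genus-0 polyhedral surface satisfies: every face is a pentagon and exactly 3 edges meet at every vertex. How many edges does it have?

30

Each face has 5 edges and each edge borders two faces, so 2E = 5F.
Each vertex has degree 3, so 3V = 2E and hence V = 5F/3.
Euler: V − E + F = 2 ⇒ (5F/3) − (5F/2) + F = 2.
Multiply by 6: (10 − 15 + 6)F = 12, i.e. 1F = 12.
So F = 12, E = 5·12/2 = 30, V = 5·12/3 = 20.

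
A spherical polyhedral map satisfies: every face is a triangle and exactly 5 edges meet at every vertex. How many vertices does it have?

Each face has 3 edges and each edge borders two faces, so 2E = 3F.
Each vertex has degree 5, so 5V = 2E and hence V = 3F/5.
Euler: V − E + F = 2 ⇒ (3F/5) − (3F/2) + F = 2.
Multiply by 10: (6 − 15 + 10)F = 20, i.e. 1F = 20.
So F = 20, E = 3·20/2 = 30, V = 3·20/5 = 12.

12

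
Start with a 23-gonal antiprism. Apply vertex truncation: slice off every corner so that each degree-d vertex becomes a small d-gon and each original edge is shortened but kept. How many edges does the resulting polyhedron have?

276

The base solid has V = 46, E = 92, F = 48.
Truncation replaces each original edge-end by a new vertex, so V′ = 2E = 184.
Each original edge survives, and each old vertex of degree d contributes d new edges; summing degrees gives Σd = 2E, so E′ = E + 2E = 3E = 276.
Each original face survives and each original vertex becomes one new face: F′ = F + V = 94.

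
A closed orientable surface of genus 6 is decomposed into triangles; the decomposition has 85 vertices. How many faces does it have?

χ = 2 − 2·6 = -10, and every face is a triangle so 3F = 2E.
V − E + F = -10 with E = 3F/2 gives 85 − (3/2 − 1)·F = -10, so F = 190 and E = 285.

190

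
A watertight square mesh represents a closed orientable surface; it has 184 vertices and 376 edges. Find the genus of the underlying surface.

3

Every face is a square and each edge borders two faces, so 4F = 2·376, giving F = 188.
χ = V − E + F = 184 − 376 + 188 = -4.
For a closed orientable surface χ = 2 − 2g, so g = (2 − (-4))/2 = 3.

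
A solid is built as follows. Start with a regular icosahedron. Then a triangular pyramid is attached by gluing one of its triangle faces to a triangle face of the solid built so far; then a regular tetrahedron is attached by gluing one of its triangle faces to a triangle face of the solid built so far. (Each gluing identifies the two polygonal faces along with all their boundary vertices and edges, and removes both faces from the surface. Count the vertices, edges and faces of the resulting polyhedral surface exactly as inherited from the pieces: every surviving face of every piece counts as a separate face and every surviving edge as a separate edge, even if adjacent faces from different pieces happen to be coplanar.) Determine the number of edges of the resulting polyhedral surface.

A regular icosahedron: V=12, E=30, F=20.
Attach a triangular pyramid (V=4, E=6, F=4) along a 3-gon: merge 3 vertices and 3 edges, delete both glued faces → V=13, E=33, F=22.
Attach a regular tetrahedron (V=4, E=6, F=4) along a 3-gon: merge 3 vertices and 3 edges, delete both glued faces → V=14, E=36, F=24.
Check: V − E + F = 14 − 36 + 24 = 2.

36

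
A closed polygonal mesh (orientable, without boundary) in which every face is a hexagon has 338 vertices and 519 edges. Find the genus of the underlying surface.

5

Every face is a hexagon and each edge borders two faces, so 6F = 2·519, giving F = 173.
χ = V − E + F = 338 − 519 + 173 = -8.
For a closed orientable surface χ = 2 − 2g, so g = (2 − (-8))/2 = 5.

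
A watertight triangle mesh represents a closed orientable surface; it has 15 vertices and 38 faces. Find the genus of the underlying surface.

Every face is a triangle, so 2E = 3·38 = 114, giving E = 57.
χ = V − E + F = 15 − 57 + 38 = -4.
For a closed orientable surface χ = 2 − 2g, so g = (2 − (-4))/2 = 3.

3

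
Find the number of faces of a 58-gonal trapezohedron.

116

The n-trapezohedron (dual of the n-antiprism) has V = 2·58 + 2 = 118, E = 4·58 = 232, F = 2·58 = 116.
Check: V − E + F = 118 − 232 + 116 = 2.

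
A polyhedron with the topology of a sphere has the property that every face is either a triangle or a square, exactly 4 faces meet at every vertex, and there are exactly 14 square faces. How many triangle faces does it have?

Let x be the number of triangles; then F = 14 + x.
Edge–face incidences: 2E = 4·14 + 3·x = 56 + 3x.
Every vertex has degree 4, so 4V = 2E.
Euler: V − E + F = 2 ⇒ (2E)/4 − E + (14 + x) = 2.
Multiply by 8: 2·(2E) − 4·(2E) + 8·(14 + x) = 16, i.e. 112 + 8x − 2·(56 + 3x) = 16.
Collecting terms: 2x = 16, so x = 8.
Then 2E = 56 + 3·8 = 80, so E = 40, V = 2E/4 = 20, F = 14 + 8 = 22.

8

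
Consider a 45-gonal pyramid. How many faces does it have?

A pyramid on an n-gon base has one n-gon and n triangles: V = 45 + 1 = 46, E = 2·45 = 90, F = 45 + 1 = 46.

46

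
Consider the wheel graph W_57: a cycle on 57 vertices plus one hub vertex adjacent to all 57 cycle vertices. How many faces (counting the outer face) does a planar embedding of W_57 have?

W_57 has V = 57 + 1 = 58 vertices and E = 2·57 = 114 edges.
By Euler's formula F = 2 − V + E = 2 − 58 + 114 = 58.

58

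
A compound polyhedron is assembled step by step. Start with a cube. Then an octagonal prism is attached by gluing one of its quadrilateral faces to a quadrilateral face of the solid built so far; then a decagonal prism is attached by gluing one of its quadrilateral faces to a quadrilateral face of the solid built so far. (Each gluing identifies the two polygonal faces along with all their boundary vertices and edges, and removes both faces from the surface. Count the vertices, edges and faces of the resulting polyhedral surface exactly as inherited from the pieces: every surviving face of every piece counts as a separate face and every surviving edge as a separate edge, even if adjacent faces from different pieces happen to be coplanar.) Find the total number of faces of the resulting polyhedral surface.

24

A cube: V=8, E=12, F=6.
Attach an octagonal prism (V=16, E=24, F=10) along a 4-gon: merge 4 vertices and 4 edges, delete both glued faces → V=20, E=32, F=14.
Attach a decagonal prism (V=20, E=30, F=12) along a 4-gon: merge 4 vertices and 4 edges, delete both glued faces → V=36, E=58, F=24.
Check: V − E + F = 36 − 58 + 24 = 2.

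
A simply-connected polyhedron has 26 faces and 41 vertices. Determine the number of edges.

65

Here V − E + F = 2.
E = V + F − (2) = 41 + 26 − (2) = 65.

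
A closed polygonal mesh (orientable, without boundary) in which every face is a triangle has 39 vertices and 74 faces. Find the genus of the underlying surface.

Every face is a triangle, so 2E = 3·74 = 222, giving E = 111.
χ = V − E + F = 39 − 111 + 74 = 2.
For a closed orientable surface χ = 2 − 2g, so g = (2 − (2))/2 = 0.

0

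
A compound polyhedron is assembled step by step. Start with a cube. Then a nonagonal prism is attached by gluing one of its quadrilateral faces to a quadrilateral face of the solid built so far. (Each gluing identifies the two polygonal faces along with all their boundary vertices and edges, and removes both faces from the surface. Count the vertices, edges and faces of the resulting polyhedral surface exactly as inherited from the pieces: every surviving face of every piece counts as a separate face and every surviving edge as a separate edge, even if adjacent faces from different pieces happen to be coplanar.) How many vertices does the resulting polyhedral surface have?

A cube: V=8, E=12, F=6.
Attach a nonagonal prism (V=18, E=27, F=11) along a 4-gon: merge 4 vertices and 4 edges, delete both glued faces → V=22, E=35, F=15.
Check: V − E + F = 22 − 35 + 15 = 2.

22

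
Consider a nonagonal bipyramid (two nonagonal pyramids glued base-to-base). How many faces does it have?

A bipyramid over an n-gon has 2n triangular faces and n + 2 vertices: V = 9 + 2 = 11, E = 3·9 = 27, F = 2·9 = 18.
Check: V − E + F = 11 − 27 + 18 = 2.

18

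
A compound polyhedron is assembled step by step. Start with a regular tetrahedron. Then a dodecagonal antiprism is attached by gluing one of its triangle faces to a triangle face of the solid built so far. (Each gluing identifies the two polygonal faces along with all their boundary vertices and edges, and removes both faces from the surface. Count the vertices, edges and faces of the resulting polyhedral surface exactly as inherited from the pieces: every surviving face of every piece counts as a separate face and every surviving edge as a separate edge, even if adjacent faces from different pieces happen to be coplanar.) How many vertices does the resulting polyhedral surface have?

A regular tetrahedron: V=4, E=6, F=4.
Attach a dodecagonal antiprism (V=24, E=48, F=26) along a 3-gon: merge 3 vertices and 3 edges, delete both glued faces → V=25, E=51, F=28.
Check: V − E + F = 25 − 51 + 28 = 2.

25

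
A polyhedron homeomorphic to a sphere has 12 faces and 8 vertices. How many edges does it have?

Here V − E + F = 2.
E = V + F − (2) = 8 + 12 − (2) = 18.

18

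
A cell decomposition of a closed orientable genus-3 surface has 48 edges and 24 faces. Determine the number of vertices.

20

For a closed orientable surface of genus 3, χ = 2 − 2·3 = -4.
V = -4 + E − F = -4 + 48 − 24 = 20.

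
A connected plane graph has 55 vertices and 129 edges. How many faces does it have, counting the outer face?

76

Euler's formula for a connected plane graph: V − E + F = 2, so F = 2 − 55 + 129 = 76.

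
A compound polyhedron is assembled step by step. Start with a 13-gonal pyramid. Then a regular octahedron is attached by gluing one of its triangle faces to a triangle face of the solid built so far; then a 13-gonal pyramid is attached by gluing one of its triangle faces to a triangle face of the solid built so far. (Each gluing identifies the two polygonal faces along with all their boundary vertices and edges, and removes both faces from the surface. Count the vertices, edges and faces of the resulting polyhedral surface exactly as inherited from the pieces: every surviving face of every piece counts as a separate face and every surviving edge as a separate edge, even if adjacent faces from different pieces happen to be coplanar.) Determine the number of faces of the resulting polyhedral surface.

32

A 13-gonal pyramid: V=14, E=26, F=14.
Attach a regular octahedron (V=6, E=12, F=8) along a 3-gon: merge 3 vertices and 3 edges, delete both glued faces → V=17, E=35, F=20.
Attach a 13-gonal pyramid (V=14, E=26, F=14) along a 3-gon: merge 3 vertices and 3 edges, delete both glued faces → V=28, E=58, F=32.
Check: V − E + F = 28 − 58 + 32 = 2.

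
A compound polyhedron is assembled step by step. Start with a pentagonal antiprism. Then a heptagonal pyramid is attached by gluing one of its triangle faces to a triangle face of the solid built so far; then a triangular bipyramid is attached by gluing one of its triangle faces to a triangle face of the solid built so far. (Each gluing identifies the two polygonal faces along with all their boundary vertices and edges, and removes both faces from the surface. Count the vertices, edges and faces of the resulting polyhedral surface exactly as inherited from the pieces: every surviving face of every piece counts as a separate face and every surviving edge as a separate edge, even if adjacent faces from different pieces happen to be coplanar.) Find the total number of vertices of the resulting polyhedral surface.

17

A pentagonal antiprism: V=10, E=20, F=12.
Attach a heptagonal pyramid (V=8, E=14, F=8) along a 3-gon: merge 3 vertices and 3 edges, delete both glued faces → V=15, E=31, F=18.
Attach a triangular bipyramid (V=5, E=9, F=6) along a 3-gon: merge 3 vertices and 3 edges, delete both glued faces → V=17, E=37, F=22.
Check: V − E + F = 17 − 37 + 22 = 2.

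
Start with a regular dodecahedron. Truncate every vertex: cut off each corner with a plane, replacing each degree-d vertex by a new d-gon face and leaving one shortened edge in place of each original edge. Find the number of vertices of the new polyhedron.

The base solid has V = 20, E = 30, F = 12.
Truncation replaces each original edge-end by a new vertex, so V′ = 2E = 60.
Each original edge survives, and each old vertex of degree d contributes d new edges; summing degrees gives Σd = 2E, so E′ = E + 2E = 3E = 90.
Each original face survives and each original vertex becomes one new face: F′ = F + V = 32.

60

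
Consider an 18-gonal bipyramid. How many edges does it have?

54

A bipyramid over an n-gon has 2n triangular faces and n + 2 vertices: V = 18 + 2 = 20, E = 3·18 = 54, F = 2·18 = 36.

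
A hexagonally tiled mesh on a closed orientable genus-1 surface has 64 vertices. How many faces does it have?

32

χ = 2 − 2·1 = 0, and every face is a hexagon so 6F = 2E.
V − E + F = 0 with E = 6F/2 gives 64 − (6/2 − 1)·F = 0, so F = 32 and E = 96.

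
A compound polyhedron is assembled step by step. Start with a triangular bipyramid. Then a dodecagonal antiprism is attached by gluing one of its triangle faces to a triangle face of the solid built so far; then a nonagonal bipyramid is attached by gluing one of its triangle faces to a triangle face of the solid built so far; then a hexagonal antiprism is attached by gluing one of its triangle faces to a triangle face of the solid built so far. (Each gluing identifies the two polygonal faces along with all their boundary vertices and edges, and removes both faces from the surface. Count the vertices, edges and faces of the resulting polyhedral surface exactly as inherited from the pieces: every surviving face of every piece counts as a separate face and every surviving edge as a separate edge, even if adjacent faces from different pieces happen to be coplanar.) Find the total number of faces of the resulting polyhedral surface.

58

A triangular bipyramid: V=5, E=9, F=6.
Attach a dodecagonal antiprism (V=24, E=48, F=26) along a 3-gon: merge 3 vertices and 3 edges, delete both glued faces → V=26, E=54, F=30.
Attach a nonagonal bipyramid (V=11, E=27, F=18) along a 3-gon: merge 3 vertices and 3 edges, delete both glued faces → V=34, E=78, F=46.
Attach a hexagonal antiprism (V=12, E=24, F=14) along a 3-gon: merge 3 vertices and 3 edges, delete both glued faces → V=43, E=99, F=58.
Check: V − E + F = 43 − 99 + 58 = 2.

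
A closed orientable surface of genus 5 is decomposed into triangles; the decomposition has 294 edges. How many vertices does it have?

χ = 2 − 2·5 = -8, and every face is a triangle so 3F = 2E.
F = 2E/3 = 196. Then V = -8 + E − F = -8 + 294 − 196 = 90.

90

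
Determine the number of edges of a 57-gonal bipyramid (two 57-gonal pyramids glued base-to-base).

171

A bipyramid over an n-gon has 2n triangular faces and n + 2 vertices: V = 57 + 2 = 59, E = 3·57 = 171, F = 2·57 = 114.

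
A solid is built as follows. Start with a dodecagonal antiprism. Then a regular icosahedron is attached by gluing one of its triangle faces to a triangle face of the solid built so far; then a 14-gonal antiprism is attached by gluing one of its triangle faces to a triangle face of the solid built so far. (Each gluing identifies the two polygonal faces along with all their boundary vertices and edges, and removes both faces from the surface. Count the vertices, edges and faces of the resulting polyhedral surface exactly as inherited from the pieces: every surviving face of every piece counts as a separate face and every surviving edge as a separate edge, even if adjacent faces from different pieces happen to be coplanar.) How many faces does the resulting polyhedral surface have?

A dodecagonal antiprism: V=24, E=48, F=26.
Attach a regular icosahedron (V=12, E=30, F=20) along a 3-gon: merge 3 vertices and 3 edges, delete both glued faces → V=33, E=75, F=44.
Attach a 14-gonal antiprism (V=28, E=56, F=30) along a 3-gon: merge 3 vertices and 3 edges, delete both glued faces → V=58, E=128, F=72.
Check: V − E + F = 58 − 128 + 72 = 2.

72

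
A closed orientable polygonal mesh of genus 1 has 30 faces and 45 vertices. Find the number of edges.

75

For a closed orientable surface of genus 1, χ = 2 − 2·1 = 0.
E = V + F − (0) = 45 + 30 − (0) = 75.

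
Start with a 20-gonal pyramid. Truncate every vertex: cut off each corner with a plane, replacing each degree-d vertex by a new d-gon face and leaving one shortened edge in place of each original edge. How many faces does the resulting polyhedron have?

42

The base solid has V = 21, E = 40, F = 21.
Truncation replaces each original edge-end by a new vertex, so V′ = 2E = 80.
Each original edge survives, and each old vertex of degree d contributes d new edges; summing degrees gives Σd = 2E, so E′ = E + 2E = 3E = 120.
Each original face survives and each original vertex becomes one new face: F′ = F + V = 42.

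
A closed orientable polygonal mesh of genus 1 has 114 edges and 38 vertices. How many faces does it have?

For a closed orientable surface of genus 1, χ = 2 − 2·1 = 0.
F = 0 − V + E = 0 − 38 + 114 = 76.

76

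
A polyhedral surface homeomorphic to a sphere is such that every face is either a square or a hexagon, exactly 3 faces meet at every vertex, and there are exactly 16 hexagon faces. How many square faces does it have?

Let x be the number of squares; then F = 16 + x.
Edge–face incidences: 2E = 6·16 + 4·x = 96 + 4x.
Every vertex has degree 3, so 3V = 2E.
Euler: V − E + F = 2 ⇒ (2E)/3 − E + (16 + x) = 2.
Multiply by 6: 2·(2E) − 3·(2E) + 6·(16 + x) = 12, i.e. 96 + 6x − (96 + 4x) = 12.
Collecting terms: 2x = 12, so x = 6.
Then 2E = 96 + 4·6 = 120, so E = 60, V = 2E/3 = 40, F = 16 + 6 = 22.

6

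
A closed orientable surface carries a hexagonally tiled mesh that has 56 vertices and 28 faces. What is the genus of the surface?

1

Every face is a hexagon, so 2E = 6·28 = 168, giving E = 84.
χ = V − E + F = 56 − 84 + 28 = 0.
For a closed orientable surface χ = 2 − 2g, so g = (2 − (0))/2 = 1.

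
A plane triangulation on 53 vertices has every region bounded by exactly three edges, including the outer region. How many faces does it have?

In a plane triangulation 3F = 2E and V − E + F = 2, so F = 2V − 4 = 2·53 − 4 = 102.

102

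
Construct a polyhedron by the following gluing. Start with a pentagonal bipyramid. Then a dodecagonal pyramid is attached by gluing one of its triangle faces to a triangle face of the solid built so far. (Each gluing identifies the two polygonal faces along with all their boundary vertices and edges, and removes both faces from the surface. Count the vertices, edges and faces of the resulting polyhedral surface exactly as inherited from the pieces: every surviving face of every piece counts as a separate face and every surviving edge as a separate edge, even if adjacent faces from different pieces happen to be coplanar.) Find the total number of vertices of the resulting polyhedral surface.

A pentagonal bipyramid: V=7, E=15, F=10.
Attach a dodecagonal pyramid (V=13, E=24, F=13) along a 3-gon: merge 3 vertices and 3 edges, delete both glued faces → V=17, E=36, F=21.
Check: V − E + F = 17 − 36 + 21 = 2.

17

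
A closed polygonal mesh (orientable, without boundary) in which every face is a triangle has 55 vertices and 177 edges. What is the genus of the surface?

Every face is a triangle and each edge borders two faces, so 3F = 2·177, giving F = 118.
χ = V − E + F = 55 − 177 + 118 = -4.
For a closed orientable surface χ = 2 − 2g, so g = (2 − (-4))/2 = 3.

3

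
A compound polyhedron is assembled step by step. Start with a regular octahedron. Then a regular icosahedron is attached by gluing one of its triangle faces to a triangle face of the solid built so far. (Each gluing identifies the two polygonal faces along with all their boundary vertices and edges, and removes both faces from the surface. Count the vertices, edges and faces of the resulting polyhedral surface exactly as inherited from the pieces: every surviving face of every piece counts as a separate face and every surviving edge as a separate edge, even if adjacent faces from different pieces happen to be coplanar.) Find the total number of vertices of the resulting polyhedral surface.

15

A regular octahedron: V=6, E=12, F=8.
Attach a regular icosahedron (V=12, E=30, F=20) along a 3-gon: merge 3 vertices and 3 edges, delete both glued faces → V=15, E=39, F=26.
Check: V − E + F = 15 − 39 + 26 = 2.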